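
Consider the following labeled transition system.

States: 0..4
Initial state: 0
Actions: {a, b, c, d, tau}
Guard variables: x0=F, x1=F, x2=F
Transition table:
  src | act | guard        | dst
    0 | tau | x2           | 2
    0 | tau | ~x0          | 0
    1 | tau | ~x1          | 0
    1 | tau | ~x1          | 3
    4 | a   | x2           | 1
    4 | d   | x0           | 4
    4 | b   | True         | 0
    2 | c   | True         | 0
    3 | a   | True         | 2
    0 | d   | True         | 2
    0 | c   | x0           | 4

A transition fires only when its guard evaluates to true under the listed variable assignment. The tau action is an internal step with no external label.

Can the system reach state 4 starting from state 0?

After dropping false guards: 7 live edges.
L0 = {0}
L1 = {2}  total {0,2}
R = {0,2}

Answer: UNREACHABLE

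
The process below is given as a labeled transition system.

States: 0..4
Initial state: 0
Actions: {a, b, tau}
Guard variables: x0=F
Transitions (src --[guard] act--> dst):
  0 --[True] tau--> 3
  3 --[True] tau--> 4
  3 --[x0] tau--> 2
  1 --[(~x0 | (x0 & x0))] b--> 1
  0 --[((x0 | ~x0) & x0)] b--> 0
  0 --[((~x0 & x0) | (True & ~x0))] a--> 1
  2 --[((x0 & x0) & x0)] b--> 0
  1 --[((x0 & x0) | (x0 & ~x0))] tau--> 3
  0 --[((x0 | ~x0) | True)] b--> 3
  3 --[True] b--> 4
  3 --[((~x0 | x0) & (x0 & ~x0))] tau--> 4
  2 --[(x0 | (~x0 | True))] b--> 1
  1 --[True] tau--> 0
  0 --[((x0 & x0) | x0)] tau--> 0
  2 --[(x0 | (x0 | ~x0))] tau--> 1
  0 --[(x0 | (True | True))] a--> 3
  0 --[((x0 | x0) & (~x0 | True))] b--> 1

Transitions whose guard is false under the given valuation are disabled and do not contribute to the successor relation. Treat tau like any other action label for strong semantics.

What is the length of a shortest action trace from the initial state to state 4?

Answer: 2

Trace:
Layered search for 4:
  L0 = {0}
  L1 = {1,3}
  L2 = {4}
depth(4)=2, e.g. a·b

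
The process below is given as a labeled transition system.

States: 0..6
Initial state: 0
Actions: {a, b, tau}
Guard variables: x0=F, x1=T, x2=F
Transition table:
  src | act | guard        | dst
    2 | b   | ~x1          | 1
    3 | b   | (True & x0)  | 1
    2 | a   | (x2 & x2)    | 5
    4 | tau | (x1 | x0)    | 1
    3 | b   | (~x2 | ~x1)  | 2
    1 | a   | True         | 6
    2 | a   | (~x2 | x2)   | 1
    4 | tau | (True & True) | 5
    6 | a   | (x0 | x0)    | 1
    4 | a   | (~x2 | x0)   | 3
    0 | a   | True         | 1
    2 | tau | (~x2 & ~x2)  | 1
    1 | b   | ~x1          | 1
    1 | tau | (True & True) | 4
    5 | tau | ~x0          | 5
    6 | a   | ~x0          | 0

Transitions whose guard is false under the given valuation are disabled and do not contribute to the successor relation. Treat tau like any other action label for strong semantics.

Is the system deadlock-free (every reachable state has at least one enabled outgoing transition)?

Answer: DEADLOCK-FREE

Working:
Reach set: {0,1,2,3,4,5,6}
  0: a→1  [deg 1]
  1: a→6  tau→4  [deg 2]
  2: a→1  tau→1  [deg 2]
  3: b→2  [deg 1]
  4: a→3  tau→1  tau→5  [deg 3]
  5: tau→5  [deg 1]
  6: a→0  [deg 1]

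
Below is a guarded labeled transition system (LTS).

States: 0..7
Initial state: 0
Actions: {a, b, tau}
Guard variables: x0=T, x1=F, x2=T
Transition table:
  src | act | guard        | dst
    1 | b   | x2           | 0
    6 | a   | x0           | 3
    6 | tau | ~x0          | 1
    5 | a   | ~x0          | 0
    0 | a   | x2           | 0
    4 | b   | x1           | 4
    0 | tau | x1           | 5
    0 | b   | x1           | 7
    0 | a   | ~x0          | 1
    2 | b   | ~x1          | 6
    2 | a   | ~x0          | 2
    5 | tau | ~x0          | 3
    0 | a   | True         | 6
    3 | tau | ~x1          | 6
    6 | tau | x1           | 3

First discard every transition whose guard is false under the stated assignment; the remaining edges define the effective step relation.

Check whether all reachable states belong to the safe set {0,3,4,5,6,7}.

Inv-set: {0,3,4,5,6,7}
Reach set: {0,3,6}
  0: safe
  3: safe
  6: safe

Answer: INVARIANT HOLDS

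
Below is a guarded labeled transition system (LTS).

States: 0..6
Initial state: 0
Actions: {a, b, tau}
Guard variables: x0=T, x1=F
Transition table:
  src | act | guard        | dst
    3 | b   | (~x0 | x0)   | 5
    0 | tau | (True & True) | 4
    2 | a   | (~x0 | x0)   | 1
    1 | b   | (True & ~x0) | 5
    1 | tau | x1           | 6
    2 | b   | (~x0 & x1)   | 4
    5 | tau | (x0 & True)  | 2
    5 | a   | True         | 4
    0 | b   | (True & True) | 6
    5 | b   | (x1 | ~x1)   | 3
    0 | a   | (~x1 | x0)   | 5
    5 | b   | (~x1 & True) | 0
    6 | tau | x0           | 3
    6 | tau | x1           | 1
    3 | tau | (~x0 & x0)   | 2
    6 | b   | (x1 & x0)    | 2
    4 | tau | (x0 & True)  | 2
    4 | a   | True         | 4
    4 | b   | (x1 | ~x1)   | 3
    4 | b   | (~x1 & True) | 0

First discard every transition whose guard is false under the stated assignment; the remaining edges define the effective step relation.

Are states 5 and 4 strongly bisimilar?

Compute ~ classes (split until stable):
  round 0: {{0,1,2,3,4,5,6}}
  round 1: {{0,4,5},{1},{2},{3},{6}}
  round 2: {{0},{1},{2},{3},{4,5},{6}}
Fixed point at round 3; 6 class(es).
class of 5: {4,5}; class of 4: {4,5}

Answer: BISIMILAR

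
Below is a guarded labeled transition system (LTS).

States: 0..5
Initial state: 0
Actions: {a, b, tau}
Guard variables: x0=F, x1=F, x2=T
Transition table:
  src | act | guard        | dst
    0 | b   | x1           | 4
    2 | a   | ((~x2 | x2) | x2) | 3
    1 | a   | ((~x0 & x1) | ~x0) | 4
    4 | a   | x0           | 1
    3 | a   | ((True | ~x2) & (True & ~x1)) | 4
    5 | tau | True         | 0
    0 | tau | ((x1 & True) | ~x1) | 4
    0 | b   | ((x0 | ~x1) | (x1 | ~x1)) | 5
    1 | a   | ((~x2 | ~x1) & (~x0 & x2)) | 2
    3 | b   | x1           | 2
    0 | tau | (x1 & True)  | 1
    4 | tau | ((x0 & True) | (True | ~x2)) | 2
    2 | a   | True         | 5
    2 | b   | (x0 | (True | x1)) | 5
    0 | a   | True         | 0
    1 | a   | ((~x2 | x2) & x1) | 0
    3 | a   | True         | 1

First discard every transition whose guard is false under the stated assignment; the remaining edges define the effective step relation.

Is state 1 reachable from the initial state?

12 transition(s) survive guard evaluation.
depth 0: {0}
depth 1: {4,5}  cumulative {0,4,5}
depth 2: {2}  cumulative {0,2,4,5}
depth 3: {3}  cumulative {0,2,3,4,5}
depth 4: {1}  cumulative {0,1,2,3,4,5}
Reachable = {0,1,2,3,4,5}
witness 1: tau·tau·a·a

Answer: REACHABLE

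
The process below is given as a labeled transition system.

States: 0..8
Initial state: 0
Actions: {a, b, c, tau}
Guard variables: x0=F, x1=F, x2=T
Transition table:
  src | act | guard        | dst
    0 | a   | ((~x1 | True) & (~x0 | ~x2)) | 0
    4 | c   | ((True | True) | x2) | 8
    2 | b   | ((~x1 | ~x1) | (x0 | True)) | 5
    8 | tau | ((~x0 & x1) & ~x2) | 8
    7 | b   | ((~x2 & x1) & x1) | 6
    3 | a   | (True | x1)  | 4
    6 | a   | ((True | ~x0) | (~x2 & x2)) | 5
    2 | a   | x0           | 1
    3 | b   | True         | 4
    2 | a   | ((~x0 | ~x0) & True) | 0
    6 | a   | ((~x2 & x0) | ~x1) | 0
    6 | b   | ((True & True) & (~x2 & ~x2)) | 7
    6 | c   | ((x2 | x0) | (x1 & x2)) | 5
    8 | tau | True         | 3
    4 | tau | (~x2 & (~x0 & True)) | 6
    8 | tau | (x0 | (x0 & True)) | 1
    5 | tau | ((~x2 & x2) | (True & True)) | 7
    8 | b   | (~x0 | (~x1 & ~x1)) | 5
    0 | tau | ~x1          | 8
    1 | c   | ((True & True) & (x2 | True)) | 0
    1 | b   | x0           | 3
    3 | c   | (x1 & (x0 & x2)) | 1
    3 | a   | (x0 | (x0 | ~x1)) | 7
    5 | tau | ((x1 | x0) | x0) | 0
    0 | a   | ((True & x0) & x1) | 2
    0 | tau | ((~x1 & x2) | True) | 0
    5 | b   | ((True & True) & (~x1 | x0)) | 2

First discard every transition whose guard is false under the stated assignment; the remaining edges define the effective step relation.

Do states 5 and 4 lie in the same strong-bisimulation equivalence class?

Answer: NOT BISIMILAR

Trace:
Refine partition for ~:
  π0 = {{0,1,2,3,4,5,6,7,8}}
  π1 = {{0},{1,4},{2,3},{5,8},{6},{7}}
  π2 = {{0},{1},{2},{3},{4},{5},{6},{7},{8}}
stable after 3 split(s): 9 block(s)
5∈{5}, 4∈{4}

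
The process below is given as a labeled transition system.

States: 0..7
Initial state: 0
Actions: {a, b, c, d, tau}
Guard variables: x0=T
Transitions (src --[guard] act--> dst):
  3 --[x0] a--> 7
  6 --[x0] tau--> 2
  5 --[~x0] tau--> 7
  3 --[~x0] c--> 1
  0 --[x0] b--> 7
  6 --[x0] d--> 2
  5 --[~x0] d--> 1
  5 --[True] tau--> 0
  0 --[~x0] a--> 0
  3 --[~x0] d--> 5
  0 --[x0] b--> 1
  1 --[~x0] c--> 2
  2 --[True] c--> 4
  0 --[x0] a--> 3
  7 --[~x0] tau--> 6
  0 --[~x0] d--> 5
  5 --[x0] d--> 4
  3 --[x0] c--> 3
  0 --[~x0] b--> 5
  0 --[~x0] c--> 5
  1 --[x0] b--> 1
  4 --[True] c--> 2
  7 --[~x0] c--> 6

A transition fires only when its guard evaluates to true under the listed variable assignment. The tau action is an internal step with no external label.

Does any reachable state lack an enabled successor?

Reach set: {0,1,3,7}
  0: a→3  b→1  b→7  [3 exit(s)]
  1: b→1  [1 exit(s)]
  3: a→7  c→3  [2 exit(s)]
  7: ∅  [deadlock]
Path to 7: b

Answer: DEADLOCK at state 7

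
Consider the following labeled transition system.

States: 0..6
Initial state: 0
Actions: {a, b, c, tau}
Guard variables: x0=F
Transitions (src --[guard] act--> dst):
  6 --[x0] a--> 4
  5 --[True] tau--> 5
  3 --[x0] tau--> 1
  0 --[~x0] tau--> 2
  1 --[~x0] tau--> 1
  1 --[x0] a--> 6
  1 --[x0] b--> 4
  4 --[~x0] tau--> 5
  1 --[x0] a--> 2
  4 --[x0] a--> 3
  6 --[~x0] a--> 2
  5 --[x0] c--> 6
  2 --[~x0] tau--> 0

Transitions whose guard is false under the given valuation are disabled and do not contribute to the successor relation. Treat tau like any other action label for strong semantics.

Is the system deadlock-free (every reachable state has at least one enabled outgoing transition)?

Answer: DEADLOCK-FREE

Trace:
R = {0,2}
  0: tau→2  [1 out]
  2: tau→0  [1 out]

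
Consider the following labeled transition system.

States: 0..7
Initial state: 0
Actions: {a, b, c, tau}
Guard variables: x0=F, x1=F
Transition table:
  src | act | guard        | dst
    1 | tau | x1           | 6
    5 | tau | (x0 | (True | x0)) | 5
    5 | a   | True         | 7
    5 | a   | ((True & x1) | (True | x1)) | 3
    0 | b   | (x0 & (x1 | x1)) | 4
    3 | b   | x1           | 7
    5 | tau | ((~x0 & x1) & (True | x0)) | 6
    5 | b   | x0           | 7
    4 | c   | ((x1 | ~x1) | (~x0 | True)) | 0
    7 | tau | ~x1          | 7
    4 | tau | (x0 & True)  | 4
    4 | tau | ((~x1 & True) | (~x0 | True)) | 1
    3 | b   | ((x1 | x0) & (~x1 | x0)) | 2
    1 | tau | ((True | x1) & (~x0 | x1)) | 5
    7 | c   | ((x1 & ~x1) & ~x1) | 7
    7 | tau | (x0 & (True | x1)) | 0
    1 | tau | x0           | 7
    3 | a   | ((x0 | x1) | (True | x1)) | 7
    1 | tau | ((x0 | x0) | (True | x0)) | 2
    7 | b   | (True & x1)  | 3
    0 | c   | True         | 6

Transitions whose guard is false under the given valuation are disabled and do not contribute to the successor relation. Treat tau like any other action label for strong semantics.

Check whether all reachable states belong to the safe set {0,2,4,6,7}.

Safe = {0,2,4,6,7}
Reachable = {0,6}
  0: ok
  6: ok

Answer: INVARIANT HOLDS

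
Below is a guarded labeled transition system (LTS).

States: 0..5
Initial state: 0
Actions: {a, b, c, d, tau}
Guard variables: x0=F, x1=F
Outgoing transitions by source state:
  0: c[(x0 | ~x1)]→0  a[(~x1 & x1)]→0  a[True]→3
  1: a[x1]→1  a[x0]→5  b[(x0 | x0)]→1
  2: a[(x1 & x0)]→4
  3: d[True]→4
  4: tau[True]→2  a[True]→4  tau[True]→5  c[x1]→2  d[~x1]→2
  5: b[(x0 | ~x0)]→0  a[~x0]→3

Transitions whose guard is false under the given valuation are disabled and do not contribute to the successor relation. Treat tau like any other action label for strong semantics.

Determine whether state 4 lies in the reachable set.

After dropping false guards: 9 live edges.
depth 0: {0}
depth 1: {3}  total {0,3}
depth 2: {4}  total {0,3,4}
depth 3: {2,5}  total {0,2,3,4,5}
Reach set: {0,2,3,4,5}
trace reaching 4: a·d

Answer: REACHABLE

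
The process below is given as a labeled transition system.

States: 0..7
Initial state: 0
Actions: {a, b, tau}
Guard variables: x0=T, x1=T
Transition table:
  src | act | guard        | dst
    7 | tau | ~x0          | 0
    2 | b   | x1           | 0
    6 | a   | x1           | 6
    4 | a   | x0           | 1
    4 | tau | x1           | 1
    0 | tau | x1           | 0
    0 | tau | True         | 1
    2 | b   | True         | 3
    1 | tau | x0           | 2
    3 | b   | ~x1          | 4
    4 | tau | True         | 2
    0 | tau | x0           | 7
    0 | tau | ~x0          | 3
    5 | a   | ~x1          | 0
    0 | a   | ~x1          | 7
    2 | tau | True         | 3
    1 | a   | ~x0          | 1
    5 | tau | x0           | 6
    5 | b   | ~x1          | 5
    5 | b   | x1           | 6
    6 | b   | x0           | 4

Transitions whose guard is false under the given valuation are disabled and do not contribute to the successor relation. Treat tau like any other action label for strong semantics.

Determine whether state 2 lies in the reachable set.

Answer: REACHABLE

Trace:
After dropping false guards: 14 live edges.
L0 = {0}
L1 = {1,7}  total {0,1,7}
L2 = {2}  total {0,1,2,7}
L3 = {3}  total {0,1,2,3,7}
Reach set: {0,1,2,3,7}
Path to 2: tau·tau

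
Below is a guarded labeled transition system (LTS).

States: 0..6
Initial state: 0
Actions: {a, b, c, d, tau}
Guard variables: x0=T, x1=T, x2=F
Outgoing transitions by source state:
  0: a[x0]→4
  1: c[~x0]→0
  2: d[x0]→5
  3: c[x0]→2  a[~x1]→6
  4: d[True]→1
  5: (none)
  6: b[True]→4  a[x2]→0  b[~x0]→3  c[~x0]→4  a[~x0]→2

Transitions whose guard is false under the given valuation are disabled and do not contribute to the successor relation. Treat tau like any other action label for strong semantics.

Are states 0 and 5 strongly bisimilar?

Compute ~ classes (split until stable):
  round 0: {{0,1,2,3,4,5,6}}
  round 1: {{0},{1,5},{2,4},{3},{6}}
5 equivalence class(es) (converged in 2)
class of 0: {0}; class of 5: {1,5}

Answer: NOT BISIMILAR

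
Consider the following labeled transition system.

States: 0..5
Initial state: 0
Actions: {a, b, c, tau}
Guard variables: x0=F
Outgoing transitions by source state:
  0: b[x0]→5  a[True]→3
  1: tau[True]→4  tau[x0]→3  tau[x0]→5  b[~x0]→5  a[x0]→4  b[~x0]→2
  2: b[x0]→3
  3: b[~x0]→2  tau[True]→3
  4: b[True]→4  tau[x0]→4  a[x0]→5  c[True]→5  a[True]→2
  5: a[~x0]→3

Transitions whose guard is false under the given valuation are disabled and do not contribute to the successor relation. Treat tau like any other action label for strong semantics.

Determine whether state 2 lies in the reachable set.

10 transition(s) survive guard evaluation.
depth 0: {0}
depth 1: {3}  now seen {0,3}
depth 2: {2}  now seen {0,2,3}
Reach set: {0,2,3}
Path to 2: a·b

Answer: REACHABLE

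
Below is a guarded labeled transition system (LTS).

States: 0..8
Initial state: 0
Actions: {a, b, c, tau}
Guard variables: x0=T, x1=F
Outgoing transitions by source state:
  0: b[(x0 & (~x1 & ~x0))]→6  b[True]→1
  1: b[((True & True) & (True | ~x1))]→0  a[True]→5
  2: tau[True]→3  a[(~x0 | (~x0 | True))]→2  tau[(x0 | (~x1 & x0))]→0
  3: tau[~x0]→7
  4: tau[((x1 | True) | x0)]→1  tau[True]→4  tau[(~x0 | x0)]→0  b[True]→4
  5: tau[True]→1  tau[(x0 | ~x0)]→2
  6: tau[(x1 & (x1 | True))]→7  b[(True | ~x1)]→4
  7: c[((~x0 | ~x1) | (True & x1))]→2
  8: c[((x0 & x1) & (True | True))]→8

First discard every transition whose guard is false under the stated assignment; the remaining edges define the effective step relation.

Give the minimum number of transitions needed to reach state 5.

Answer: 2

Working:
Layered search for 5:
  depth 0: {0}
  depth 1: {1}
  depth 2: {5}
depth(5)=2, e.g. b·a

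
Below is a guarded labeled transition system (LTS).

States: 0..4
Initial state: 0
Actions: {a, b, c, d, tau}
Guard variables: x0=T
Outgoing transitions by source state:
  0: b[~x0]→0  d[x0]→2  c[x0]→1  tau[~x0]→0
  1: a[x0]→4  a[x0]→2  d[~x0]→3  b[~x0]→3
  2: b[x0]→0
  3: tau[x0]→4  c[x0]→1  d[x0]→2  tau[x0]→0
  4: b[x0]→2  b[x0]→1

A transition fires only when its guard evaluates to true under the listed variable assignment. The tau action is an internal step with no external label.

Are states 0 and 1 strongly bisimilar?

Refine partition for ~:
  round 0: {{0,1,2,3,4}}
  round 1: {{0},{1},{2,4},{3}}
  round 2: {{0},{1},{2},{3},{4}}
Fixed point at round 3; 5 class(es).
[0]={0}  [1]={1}

Answer: NOT BISIMILAR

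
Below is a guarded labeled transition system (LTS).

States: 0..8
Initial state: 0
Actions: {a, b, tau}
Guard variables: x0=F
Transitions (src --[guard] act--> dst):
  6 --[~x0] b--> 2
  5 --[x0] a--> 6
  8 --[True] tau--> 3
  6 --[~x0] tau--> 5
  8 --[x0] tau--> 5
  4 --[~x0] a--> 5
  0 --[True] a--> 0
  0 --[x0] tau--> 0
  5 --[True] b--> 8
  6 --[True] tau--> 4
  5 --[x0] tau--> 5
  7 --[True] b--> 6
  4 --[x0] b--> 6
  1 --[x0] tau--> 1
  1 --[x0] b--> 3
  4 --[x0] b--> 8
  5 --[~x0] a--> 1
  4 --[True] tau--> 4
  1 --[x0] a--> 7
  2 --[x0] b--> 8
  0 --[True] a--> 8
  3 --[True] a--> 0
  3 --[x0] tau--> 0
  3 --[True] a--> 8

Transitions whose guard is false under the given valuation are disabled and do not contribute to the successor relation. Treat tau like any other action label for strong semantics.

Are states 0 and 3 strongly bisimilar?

Answer: BISIMILAR

Trace:
Refine partition for ~:
  round 0: {{0,1,2,3,4,5,6,7,8}}
  round 1: {{0,3},{1,2},{4},{5},{6},{7},{8}}
7 equivalence class(es) (converged in 2)
[0]={0,3}  [3]={0,3}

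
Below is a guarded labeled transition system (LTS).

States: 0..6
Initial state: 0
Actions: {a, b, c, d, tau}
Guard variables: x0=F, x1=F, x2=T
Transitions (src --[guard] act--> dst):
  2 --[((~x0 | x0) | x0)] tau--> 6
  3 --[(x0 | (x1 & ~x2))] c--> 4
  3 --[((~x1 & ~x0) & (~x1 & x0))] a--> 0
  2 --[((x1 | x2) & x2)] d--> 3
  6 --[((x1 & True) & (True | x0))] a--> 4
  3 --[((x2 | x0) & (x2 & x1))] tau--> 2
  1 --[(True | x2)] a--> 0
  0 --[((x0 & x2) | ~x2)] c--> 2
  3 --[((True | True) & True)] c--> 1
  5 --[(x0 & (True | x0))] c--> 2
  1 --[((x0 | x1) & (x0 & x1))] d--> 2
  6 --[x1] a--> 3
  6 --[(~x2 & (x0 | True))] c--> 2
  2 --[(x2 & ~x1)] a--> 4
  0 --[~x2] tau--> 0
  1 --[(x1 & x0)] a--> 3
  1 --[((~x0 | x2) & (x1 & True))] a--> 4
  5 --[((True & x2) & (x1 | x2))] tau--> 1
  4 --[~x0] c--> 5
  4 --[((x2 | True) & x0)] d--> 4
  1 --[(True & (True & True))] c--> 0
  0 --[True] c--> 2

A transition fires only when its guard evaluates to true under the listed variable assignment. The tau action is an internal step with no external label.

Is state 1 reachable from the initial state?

After dropping false guards: 9 live edges.
Layer 0: {0}
Layer 1: {2}  now seen {0,2}
Layer 2: {3,4,6}  now seen {0,2,3,4,6}
Layer 3: {1,5}  now seen {0,1,2,3,4,5,6}
Reachable = {0,1,2,3,4,5,6}
Path to 1: c·d·c

Answer: REACHABLE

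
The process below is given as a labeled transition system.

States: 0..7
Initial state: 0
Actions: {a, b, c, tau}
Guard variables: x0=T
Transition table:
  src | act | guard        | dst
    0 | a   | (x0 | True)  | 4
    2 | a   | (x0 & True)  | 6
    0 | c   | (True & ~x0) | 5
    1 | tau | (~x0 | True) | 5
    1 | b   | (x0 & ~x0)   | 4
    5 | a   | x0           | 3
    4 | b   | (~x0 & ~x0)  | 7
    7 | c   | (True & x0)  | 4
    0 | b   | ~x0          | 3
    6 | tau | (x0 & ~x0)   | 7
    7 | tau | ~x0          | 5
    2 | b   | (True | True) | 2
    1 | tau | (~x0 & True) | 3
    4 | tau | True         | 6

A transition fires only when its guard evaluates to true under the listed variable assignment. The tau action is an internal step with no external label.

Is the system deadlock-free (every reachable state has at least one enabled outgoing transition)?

Answer: DEADLOCK at state 6

Analysis:
R = {0,4,6}
  0: a→4  [1 out]
  4: tau→6  [1 out]
  6: ∅  [no exit]
trace reaching 6: a·tau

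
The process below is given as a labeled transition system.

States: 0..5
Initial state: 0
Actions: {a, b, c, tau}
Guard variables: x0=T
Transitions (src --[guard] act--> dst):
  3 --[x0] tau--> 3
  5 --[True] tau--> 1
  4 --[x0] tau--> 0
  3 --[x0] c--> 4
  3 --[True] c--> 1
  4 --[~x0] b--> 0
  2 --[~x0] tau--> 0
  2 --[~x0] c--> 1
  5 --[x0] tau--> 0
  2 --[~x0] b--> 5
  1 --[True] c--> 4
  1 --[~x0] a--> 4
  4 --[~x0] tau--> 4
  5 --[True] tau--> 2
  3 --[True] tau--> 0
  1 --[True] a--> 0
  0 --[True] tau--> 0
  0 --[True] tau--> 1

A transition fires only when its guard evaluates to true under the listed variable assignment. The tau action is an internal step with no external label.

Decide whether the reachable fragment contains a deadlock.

Answer: DEADLOCK-FREE

Analysis:
Reachable = {0,1,4}
  0: tau→0  tau→1  [deg 2]
  1: a→0  c→4  [deg 2]
  4: tau→0  [deg 1]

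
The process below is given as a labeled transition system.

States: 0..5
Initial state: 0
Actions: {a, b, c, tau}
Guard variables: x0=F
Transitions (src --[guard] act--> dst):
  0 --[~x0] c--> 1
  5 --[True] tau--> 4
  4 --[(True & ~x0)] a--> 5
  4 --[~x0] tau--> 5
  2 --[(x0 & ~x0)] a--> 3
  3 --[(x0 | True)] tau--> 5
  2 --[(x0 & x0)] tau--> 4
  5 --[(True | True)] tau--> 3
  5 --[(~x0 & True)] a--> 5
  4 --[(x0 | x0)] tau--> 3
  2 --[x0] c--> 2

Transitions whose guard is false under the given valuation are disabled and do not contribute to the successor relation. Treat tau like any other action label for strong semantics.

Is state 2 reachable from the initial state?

After dropping false guards: 7 live edges.
Layer 0: {0}
Layer 1: {1}  cumulative {0,1}
Reachable = {0,1}

Answer: UNREACHABLE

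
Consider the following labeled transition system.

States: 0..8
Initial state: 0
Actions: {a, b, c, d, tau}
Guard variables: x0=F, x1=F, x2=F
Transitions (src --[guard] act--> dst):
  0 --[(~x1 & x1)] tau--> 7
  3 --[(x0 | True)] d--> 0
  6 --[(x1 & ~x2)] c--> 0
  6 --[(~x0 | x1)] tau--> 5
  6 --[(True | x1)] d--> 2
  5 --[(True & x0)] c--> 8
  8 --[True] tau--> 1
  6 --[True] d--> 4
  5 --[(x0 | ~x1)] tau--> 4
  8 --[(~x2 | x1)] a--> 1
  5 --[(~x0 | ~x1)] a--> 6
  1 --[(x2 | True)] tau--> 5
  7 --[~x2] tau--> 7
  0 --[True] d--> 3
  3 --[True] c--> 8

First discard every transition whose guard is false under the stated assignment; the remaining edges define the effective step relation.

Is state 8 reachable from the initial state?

Answer: REACHABLE

Trace:
12 transition(s) survive guard evaluation.
Layer 0: {0}
Layer 1: {3}  cumulative {0,3}
Layer 2: {8}  cumulative {0,3,8}
Layer 3: {1}  cumulative {0,1,3,8}
Layer 4: {5}  cumulative {0,1,3,5,8}
Layer 5: {4,6}  cumulative {0,1,3,4,5,6,8}
Layer 6: {2}  cumulative {0,1,2,3,4,5,6,8}
Reachable = {0,1,2,3,4,5,6,8}
witness 8: d·c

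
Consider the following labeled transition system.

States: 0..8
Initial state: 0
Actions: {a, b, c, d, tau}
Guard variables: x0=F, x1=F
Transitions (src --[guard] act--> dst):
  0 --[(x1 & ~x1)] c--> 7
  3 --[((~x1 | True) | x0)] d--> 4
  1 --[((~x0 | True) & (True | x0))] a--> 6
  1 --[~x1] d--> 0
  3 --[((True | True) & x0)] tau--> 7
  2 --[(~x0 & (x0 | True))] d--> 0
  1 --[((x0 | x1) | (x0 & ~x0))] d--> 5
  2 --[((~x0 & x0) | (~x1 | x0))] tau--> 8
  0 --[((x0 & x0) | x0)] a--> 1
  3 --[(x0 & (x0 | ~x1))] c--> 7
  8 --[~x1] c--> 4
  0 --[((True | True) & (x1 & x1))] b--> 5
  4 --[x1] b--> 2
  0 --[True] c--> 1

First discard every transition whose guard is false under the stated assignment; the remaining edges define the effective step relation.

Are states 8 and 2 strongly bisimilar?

Compute ~ classes (split until stable):
  P[0] = {{0,1,2,3,4,5,6,7,8}}
  P[1] = {{0,8},{1},{2},{3},{4,5,6,7}}
  P[2] = {{0},{1},{2},{3},{4,5,6,7},{8}}
6 equivalence class(es) (converged in 3)
8∈{8}, 2∈{2}

Answer: NOT BISIMILAR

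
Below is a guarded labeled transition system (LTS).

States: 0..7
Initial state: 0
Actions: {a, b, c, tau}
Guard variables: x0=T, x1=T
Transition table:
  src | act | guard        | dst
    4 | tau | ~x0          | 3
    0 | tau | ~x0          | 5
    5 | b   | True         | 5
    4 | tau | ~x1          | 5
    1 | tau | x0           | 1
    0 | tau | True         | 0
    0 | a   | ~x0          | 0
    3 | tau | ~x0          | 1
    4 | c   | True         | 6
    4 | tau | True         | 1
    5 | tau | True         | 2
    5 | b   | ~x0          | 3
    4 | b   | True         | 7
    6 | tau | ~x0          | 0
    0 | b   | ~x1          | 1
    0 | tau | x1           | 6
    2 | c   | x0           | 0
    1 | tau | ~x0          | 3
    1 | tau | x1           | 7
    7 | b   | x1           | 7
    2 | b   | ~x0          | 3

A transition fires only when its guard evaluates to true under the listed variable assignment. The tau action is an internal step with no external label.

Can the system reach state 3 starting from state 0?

Guard filter leaves 11 enabled edge(s).
depth 0: {0}
depth 1: {6}  now seen {0,6}
Reachable = {0,6}

Answer: UNREACHABLE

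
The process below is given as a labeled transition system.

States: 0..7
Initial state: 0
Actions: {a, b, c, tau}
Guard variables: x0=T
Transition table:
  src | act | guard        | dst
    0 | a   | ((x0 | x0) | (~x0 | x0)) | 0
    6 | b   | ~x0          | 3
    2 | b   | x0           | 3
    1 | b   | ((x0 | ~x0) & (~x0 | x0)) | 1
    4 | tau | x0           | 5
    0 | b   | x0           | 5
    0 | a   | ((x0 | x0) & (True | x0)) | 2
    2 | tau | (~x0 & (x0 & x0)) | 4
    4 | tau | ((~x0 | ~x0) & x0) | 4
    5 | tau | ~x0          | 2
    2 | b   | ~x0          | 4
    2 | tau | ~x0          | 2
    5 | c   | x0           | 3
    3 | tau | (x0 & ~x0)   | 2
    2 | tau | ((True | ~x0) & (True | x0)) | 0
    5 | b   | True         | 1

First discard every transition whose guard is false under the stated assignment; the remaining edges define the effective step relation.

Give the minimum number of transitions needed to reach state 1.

Answer: 2

Trace:
Layered search for 1:
  Layer 0: {0}
  Layer 1: {2,5}
  Layer 2: {1,3}
first hit 1 at d=2 via b·b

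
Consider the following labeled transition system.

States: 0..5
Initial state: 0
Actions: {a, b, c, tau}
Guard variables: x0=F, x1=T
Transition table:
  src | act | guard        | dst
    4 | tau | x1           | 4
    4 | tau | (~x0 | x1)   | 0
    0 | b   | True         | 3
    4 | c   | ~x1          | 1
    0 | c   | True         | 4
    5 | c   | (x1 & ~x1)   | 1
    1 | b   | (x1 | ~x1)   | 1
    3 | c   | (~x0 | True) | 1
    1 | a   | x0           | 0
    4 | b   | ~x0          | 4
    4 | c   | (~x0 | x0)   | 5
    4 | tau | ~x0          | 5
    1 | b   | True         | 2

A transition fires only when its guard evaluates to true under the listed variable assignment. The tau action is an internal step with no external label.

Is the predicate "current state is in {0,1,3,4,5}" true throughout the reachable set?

Answer: INVARIANT VIOLATED at state 2

Trace:
Inv-set: {0,1,3,4,5}
Reachable = {0,1,2,3,4,5}
  0: ✓
  1: ✓
  2: outside
  3: ✓
  4: ✓
  5: ✓
reach 2 via b·c·b — violates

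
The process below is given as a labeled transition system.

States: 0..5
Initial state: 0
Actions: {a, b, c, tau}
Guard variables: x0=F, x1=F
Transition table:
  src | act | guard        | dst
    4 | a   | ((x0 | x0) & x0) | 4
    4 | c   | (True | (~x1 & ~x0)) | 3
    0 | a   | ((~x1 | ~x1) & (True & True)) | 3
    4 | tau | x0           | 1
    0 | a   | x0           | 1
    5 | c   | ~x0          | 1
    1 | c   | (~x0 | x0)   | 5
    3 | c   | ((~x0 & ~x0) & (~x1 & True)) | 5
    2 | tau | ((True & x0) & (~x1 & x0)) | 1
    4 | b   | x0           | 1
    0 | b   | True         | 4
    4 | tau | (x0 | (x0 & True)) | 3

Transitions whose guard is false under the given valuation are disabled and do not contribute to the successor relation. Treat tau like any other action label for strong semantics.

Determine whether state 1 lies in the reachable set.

Answer: REACHABLE

Trace:
6 transition(s) survive guard evaluation.
Layer 0: {0}
Layer 1: {3,4}  now seen {0,3,4}
Layer 2: {5}  now seen {0,3,4,5}
Layer 3: {1}  now seen {0,1,3,4,5}
Reach set: {0,1,3,4,5}
Path to 1: a·c·c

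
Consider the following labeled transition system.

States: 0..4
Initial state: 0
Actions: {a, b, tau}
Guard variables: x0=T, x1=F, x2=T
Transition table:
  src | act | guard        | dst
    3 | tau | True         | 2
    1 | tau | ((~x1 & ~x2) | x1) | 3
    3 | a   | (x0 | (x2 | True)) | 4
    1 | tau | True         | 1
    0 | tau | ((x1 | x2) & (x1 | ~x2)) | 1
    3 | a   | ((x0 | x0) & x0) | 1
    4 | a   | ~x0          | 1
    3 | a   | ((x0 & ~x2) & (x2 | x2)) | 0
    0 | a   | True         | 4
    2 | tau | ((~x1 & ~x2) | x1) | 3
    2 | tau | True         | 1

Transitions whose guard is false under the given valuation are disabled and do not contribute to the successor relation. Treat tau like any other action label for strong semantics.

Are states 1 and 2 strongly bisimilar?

Refine partition for ~:
  round 0: {{0,1,2,3,4}}
  round 1: {{0},{1,2},{3},{4}}
stable after 2 split(s): 4 block(s)
[1]={1,2}  [2]={1,2}

Answer: BISIMILAR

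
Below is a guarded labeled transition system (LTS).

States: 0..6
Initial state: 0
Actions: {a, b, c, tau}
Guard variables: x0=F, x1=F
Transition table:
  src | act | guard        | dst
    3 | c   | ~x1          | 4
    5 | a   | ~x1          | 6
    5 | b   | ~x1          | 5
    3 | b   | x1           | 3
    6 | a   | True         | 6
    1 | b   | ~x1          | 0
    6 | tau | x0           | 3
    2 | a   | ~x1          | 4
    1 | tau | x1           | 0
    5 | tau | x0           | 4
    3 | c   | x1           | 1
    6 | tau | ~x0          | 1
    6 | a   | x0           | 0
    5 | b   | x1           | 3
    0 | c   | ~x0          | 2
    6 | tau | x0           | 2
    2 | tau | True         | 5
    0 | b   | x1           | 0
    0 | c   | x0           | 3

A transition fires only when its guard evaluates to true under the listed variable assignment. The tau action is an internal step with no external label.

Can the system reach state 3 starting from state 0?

9 transition(s) survive guard evaluation.
depth 0: {0}
depth 1: {2}  now seen {0,2}
depth 2: {4,5}  now seen {0,2,4,5}
depth 3: {6}  now seen {0,2,4,5,6}
depth 4: {1}  now seen {0,1,2,4,5,6}
Reachable = {0,1,2,4,5,6}

Answer: UNREACHABLE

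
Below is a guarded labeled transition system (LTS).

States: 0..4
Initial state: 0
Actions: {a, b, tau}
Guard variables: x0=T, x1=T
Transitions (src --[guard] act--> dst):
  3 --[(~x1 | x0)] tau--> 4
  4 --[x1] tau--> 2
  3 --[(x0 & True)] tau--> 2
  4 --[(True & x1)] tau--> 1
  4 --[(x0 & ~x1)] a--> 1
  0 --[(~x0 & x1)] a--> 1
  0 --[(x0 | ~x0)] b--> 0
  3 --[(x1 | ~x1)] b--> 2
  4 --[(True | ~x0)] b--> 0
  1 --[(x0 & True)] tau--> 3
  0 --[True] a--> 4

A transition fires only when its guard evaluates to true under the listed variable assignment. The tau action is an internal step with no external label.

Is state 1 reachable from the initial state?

Answer: REACHABLE

Working:
Guard filter leaves 9 enabled edge(s).
Layer 0: {0}
Layer 1: {4}  now seen {0,4}
Layer 2: {1,2}  now seen {0,1,2,4}
Layer 3: {3}  now seen {0,1,2,3,4}
Reachable = {0,1,2,3,4}
witness 1: a·tau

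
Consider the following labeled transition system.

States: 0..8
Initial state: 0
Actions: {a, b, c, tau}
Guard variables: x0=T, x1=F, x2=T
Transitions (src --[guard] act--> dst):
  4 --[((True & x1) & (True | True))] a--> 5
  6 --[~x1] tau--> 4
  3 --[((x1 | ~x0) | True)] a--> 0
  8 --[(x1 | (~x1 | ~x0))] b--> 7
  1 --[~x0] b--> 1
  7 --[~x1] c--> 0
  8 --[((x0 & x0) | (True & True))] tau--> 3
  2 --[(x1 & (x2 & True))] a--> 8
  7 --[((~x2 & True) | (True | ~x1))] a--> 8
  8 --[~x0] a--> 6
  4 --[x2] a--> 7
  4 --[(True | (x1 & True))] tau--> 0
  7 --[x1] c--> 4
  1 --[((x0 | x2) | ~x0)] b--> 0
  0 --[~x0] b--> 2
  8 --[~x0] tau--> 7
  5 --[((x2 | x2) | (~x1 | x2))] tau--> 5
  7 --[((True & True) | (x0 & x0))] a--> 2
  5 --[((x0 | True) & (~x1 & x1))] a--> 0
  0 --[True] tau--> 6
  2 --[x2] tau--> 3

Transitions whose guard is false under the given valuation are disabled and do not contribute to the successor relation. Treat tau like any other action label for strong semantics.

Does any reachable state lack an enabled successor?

Reachable = {0,2,3,4,6,7,8}
  0: tau→6  [deg 1]
  2: tau→3  [deg 1]
  3: a→0  [deg 1]
  4: a→7  tau→0  [deg 2]
  6: tau→4  [deg 1]
  7: a→2  a→8  c→0  [deg 3]
  8: b→7  tau→3  [deg 2]

Answer: DEADLOCK-FREE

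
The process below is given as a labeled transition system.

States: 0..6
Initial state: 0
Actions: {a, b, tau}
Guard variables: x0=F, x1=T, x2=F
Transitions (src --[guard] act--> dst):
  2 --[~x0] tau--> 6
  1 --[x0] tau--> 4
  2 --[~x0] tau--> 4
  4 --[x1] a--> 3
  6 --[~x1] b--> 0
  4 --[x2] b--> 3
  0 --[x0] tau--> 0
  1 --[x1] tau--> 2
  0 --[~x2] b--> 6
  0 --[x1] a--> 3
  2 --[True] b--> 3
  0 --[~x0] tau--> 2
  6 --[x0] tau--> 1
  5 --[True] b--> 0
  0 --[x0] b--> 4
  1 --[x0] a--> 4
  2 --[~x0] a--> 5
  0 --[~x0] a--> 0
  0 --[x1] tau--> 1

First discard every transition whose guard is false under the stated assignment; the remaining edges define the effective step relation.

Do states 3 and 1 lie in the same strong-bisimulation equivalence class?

Answer: NOT BISIMILAR

Working:
Refine partition for ~:
  π0 = {{0,1,2,3,4,5,6}}
  π1 = {{0,2},{1},{3,6},{4},{5}}
  π2 = {{0},{1},{2},{3,6},{4},{5}}
stable after 3 split(s): 6 block(s)
[3]={3,6}  [1]={1}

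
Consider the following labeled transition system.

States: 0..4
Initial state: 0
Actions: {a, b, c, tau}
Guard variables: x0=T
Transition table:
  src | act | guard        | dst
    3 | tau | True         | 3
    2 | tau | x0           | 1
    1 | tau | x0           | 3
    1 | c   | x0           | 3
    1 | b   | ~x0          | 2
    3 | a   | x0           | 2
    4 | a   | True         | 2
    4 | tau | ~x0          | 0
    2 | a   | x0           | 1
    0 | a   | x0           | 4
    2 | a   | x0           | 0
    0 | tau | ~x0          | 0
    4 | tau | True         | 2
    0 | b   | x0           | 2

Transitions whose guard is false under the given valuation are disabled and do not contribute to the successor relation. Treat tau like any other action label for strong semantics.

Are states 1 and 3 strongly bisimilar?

Answer: NOT BISIMILAR

Working:
Refine partition for ~:
  round 0: {{0,1,2,3,4}}
  round 1: {{0},{1},{2,3,4}}
  round 2: {{0},{1},{2},{3,4}}
  round 3: {{0},{1},{2},{3},{4}}
stable after 4 split(s): 5 block(s)
1∈{1}, 3∈{3}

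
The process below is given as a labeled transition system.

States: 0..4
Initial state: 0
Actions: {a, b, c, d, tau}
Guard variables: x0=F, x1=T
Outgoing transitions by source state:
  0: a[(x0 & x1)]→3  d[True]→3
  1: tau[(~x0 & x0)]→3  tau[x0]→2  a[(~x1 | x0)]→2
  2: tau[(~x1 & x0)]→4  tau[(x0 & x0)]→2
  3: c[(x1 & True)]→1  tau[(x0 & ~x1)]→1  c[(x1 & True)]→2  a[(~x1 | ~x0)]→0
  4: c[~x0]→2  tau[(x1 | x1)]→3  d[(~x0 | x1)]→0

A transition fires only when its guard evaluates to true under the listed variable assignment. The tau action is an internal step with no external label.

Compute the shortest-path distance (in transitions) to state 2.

Answer: 2

Trace:
Layered search for 2:
  depth 0: {0}
  depth 1: {3}
  depth 2: {1,2}
depth(2)=2, e.g. d·c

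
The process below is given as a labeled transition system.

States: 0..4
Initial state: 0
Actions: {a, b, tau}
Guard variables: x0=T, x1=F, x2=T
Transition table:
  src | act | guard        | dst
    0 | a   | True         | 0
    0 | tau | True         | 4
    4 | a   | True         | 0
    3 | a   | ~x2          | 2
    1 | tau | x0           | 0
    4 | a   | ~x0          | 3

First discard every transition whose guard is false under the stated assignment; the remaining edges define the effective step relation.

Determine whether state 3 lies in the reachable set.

Answer: UNREACHABLE

Analysis:
Guard filter leaves 4 enabled edge(s).
Layer 0: {0}
Layer 1: {4}  cumulative {0,4}
R = {0,4}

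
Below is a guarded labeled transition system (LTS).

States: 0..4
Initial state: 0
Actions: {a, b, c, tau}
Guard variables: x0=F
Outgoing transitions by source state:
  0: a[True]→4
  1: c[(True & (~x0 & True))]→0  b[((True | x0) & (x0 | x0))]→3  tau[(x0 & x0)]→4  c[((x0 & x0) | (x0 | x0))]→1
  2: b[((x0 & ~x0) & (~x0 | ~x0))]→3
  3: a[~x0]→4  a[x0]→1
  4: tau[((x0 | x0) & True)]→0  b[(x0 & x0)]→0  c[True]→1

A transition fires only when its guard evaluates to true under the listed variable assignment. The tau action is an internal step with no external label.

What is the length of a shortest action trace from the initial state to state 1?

Answer: 2

Analysis:
Layered search for 1:
  L0 = {0}
  L1 = {4}
  L2 = {1}
first hit 1 at d=2 via a·c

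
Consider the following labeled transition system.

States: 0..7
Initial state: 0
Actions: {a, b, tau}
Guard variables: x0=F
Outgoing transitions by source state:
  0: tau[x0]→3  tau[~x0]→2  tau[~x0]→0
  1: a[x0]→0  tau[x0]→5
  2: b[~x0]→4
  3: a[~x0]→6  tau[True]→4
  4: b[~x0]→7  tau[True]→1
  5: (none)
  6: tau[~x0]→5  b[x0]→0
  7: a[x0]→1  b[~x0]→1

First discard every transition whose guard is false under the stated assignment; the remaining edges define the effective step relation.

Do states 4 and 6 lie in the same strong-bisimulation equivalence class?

Compute ~ classes (split until stable):
  round 0: {{0,1,2,3,4,5,6,7}}
  round 1: {{0,6},{1,5},{2,7},{3},{4}}
  round 2: {{0},{1,5},{2},{3},{4},{6},{7}}
7 equivalence class(es) (converged in 3)
[4]={4}  [6]={6}

Answer: NOT BISIMILAR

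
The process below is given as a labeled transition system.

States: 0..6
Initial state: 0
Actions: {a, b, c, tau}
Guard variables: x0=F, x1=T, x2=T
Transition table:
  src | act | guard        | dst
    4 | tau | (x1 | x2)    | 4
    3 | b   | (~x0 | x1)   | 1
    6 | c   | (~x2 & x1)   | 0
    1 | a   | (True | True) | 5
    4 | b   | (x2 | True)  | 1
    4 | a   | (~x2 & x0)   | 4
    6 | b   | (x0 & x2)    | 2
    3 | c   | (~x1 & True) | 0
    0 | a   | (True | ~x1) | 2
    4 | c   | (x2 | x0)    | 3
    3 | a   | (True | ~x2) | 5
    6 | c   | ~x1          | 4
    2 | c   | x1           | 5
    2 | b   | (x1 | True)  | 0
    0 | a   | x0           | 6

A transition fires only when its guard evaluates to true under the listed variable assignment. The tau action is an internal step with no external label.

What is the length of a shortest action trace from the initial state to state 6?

Answer: UNREACHABLE

Trace:
Layered search for 6:
  Layer 0: {0}
  Layer 1: {2}
  Layer 2: {5}
6 never appears.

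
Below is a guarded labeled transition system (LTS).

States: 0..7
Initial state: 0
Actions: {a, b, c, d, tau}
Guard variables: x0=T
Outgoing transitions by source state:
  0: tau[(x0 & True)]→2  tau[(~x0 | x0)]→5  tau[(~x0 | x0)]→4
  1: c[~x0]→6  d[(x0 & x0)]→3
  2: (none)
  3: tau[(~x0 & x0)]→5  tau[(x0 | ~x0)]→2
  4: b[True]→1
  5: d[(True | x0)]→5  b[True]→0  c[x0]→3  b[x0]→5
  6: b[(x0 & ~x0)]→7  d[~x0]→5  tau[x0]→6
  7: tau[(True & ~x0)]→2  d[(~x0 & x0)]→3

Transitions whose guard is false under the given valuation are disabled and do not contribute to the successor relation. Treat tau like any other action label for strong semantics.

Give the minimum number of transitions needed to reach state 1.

BFS to 1:
  depth 0: {0}
  depth 1: {2,4,5}
  depth 2: {1,3}
first hit 1 at d=2 via tau·b

Answer: 2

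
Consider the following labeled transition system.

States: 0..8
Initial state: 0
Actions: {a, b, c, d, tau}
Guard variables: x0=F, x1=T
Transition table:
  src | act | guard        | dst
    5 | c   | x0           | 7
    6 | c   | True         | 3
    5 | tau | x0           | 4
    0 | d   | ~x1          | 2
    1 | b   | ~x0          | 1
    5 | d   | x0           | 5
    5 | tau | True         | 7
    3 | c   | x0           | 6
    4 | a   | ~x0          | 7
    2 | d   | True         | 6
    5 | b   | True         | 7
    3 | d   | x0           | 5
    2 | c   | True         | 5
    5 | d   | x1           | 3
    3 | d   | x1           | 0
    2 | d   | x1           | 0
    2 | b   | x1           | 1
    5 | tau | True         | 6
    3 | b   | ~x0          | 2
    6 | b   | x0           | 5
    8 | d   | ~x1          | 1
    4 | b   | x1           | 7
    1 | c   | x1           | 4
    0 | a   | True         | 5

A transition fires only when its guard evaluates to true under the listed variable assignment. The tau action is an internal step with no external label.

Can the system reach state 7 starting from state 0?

16 transition(s) survive guard evaluation.
depth 0: {0}
depth 1: {5}  now seen {0,5}
depth 2: {3,6,7}  now seen {0,3,5,6,7}
depth 3: {2}  now seen {0,2,3,5,6,7}
depth 4: {1}  now seen {0,1,2,3,5,6,7}
depth 5: {4}  now seen {0,1,2,3,4,5,6,7}
Reachable = {0,1,2,3,4,5,6,7}
trace reaching 7: a·tau

Answer: REACHABLE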